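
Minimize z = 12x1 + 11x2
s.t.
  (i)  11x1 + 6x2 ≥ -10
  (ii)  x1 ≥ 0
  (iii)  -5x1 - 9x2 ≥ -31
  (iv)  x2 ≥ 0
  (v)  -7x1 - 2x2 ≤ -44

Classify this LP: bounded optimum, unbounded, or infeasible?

The boundaries 11x1 + 6x2 = -10 and -7x1 - 2x2 = -44 meet at (71/5, -277/10), but that point violates x2 ≥ 0. Every candidate vertex is excluded by some other constraint, so the feasible region is empty.

infeasible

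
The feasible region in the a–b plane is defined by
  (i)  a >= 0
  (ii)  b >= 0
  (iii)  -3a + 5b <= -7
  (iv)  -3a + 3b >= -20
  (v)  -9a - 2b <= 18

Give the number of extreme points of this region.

3

Of the 10 pairwise boundary intersections, those satisfying every inequality are:
  (7/3, 0)
  (20/3, 0)
  (79/6, 13/2)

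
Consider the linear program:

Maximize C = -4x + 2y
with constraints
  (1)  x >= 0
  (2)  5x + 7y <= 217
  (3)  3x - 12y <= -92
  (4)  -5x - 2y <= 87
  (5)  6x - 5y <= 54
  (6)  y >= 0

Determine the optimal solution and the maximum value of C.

x = 0, y = 31, maximum C = 62

Feasible corners and C = -4x + 2y:
  (0, 31) → C = 62
  (0, 23/3) → C = 46/3
  (1463/67, 1032/67) → C = -3788/67
  (1108/57, 238/19) → C = -3004/57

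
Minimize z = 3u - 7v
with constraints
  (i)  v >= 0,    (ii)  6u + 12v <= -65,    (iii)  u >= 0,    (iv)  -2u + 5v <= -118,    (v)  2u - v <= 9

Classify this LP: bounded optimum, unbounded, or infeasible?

The boundaries -2u + 5v = -118 and 2u - v = 9 meet at (-73/8, -109/4), but that point violates v ≥ 0. Every candidate vertex is excluded by some other constraint, so the feasible region is empty.

infeasible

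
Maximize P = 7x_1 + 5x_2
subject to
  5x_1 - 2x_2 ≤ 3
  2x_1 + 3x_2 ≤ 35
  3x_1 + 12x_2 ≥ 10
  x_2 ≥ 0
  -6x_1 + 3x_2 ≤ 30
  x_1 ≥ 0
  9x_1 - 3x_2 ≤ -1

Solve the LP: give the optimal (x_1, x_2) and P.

Feasible corners and P = 7x_1 + 5x_2:
  (5/8, 45/4) → P = 485/8
  (34/11, 317/33) → P = 209/3
  (0, 5/6) → P = 25/6
  (2/13, 31/39) → P = 197/39
  (0, 10) → P = 50

x_1 = 34/11, x_2 = 317/33, maximum P = 209/3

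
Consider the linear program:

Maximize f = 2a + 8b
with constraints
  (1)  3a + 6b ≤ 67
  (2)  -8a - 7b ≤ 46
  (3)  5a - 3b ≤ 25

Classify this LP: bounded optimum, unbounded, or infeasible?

Feasible corners and f = 2a + 8b:
  (-745/27, 674/27) → f = 3902/27
  (9, 20/3) → f = 214/3
  (37/59, -430/59) → f = -3366/59
The feasible region has finitely many vertices and no improving ray; the maximum is 3902/27 at (-745/27, 674/27).

bounded optimum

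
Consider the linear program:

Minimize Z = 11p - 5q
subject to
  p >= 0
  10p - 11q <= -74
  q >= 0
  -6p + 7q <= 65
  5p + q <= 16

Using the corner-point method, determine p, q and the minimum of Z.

p = 0, q = 65/7, minimum Z = -325/7

Vertices and Z = 11p - 5q:
  (0, 74/11) → Z = -370/11
  (0, 65/7) → Z = -325/7
  (102/65, 106/13) → Z = -1528/65
  (47/41, 421/41) → Z = -1588/41

At the optimal vertex, p = 0 and -6p + 7q = 65.
Solving simultaneously gives p = 0, q = 65/7.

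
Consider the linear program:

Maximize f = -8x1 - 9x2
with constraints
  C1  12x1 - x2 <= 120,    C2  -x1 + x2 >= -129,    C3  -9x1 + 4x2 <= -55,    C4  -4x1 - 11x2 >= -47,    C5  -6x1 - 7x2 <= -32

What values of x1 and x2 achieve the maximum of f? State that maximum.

At the optimal vertex, -9x1 + 4x2 = -55 and -6x1 - 7x2 = -32.
Solving simultaneously gives x1 = 171/29, x2 = -14/29.

x1 = 171/29, x2 = -14/29, maximum f = -1242/29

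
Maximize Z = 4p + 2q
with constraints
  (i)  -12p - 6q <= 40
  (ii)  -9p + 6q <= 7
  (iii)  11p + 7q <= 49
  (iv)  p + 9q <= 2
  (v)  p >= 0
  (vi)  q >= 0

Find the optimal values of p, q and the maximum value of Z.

p = 2, q = 0, maximum Z = 8

Extreme points and Z = 4p + 2q:
  (0, 2/9) → Z = 4/9
  (2, 0) → Z = 8
  (0, 0) → Z = 0

The optimum lies where p + 9q = 2 and q = 0.
Solving simultaneously gives p = 2, q = 0.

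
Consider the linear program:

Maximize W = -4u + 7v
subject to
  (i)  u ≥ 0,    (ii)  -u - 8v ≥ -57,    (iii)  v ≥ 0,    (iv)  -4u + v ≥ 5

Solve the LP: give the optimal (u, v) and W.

Extreme points and W = -4u + 7v:
  (0, 57/8) → W = 399/8
  (0, 5) → W = 35
  (17/33, 233/33) → W = 521/11

u = 0, v = 57/8, maximum W = 399/8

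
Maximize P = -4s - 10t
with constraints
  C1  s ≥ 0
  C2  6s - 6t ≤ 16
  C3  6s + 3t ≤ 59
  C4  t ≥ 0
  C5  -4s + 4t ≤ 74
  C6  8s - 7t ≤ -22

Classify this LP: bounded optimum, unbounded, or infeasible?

Vertices and P = -4s - 10t:
  (0, 37/2) → P = -185
  (0, 22/7) → P = -220/7
  (7/18, 170/9) → P = -1714/9
  (347/66, 302/33) → P = -1238/11
The feasible region has finitely many vertices and no improving ray; the maximum is -220/7 at (0, 22/7).

bounded optimum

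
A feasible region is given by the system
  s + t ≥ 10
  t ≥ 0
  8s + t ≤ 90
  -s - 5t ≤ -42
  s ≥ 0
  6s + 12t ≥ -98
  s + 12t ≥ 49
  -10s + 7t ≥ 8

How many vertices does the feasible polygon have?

Of the 28 pairwise boundary intersections, those satisfying every inequality are:
  (2, 8)
  (0, 10)
  (0, 90)
  (311/33, 482/33)
  (254/57, 428/57)

5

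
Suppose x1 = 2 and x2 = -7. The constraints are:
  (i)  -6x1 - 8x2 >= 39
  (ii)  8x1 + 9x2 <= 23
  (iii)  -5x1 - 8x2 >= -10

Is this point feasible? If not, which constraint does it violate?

(i): 44 ≥ 39 ✓
(ii): -47 ≤ 23 ✓
(iii): 46 ≥ -10 ✓

feasible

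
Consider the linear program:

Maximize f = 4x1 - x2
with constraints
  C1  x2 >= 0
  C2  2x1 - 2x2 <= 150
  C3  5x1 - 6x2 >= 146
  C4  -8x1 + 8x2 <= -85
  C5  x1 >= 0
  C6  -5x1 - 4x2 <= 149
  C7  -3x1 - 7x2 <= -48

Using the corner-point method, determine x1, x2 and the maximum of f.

x1 = 304, x2 = 229, maximum f = 987

At the optimal vertex, 2x1 - 2x2 = 150 and 5x1 - 6x2 = 146.
Solving simultaneously gives x1 = 304, x2 = 229.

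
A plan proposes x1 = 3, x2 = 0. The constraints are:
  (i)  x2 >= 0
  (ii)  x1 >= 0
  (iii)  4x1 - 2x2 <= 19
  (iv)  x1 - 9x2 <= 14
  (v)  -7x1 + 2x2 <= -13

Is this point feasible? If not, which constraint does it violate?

(i): 0 ≥ 0 ✓
(ii): 3 ≥ 0 ✓
(iii): 12 ≤ 19 ✓
(iv): 3 ≤ 14 ✓
(v): -21 ≤ -13 ✓

feasible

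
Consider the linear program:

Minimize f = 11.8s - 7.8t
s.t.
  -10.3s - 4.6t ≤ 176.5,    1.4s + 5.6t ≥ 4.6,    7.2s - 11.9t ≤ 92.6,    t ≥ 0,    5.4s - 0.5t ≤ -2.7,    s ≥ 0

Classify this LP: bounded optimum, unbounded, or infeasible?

From the feasible point (0, 5.4), moving in the direction (0, 1) keeps every constraint satisfied while f decreases without bound.

unbounded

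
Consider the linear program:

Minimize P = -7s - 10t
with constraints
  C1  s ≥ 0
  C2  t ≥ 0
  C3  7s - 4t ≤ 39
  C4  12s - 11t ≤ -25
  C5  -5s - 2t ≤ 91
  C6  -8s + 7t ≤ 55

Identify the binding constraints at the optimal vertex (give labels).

Corner points and P = -7s - 10t:
  (0, 25/11) → P = -250/11
  (0, 55/7) → P = -550/7
  (529/29, 643/29) → P = -10133/29
  (29, 41) → P = -613

The minimum is at (29, 41). Substituting into each constraint, equality holds for C3 and C6; the remaining constraints have slack.

C3 and C6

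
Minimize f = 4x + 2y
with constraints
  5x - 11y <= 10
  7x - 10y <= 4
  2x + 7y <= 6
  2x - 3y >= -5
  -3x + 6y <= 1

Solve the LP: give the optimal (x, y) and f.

x = -85/7, y = -45/7, minimum f = -430/7

Vertices and f = 4x + 2y:
  (-56/27, -50/27) → f = -12
  (-85/7, -45/7) → f = -430/7
  (88/69, 34/69) → f = 140/23
  (29/33, 20/33) → f = 52/11
  (-9, -13/3) → f = -134/3

The optimum lies where 5x - 11y = 10 and 2x - 3y = -5.
Solving simultaneously gives x = -85/7, y = -45/7.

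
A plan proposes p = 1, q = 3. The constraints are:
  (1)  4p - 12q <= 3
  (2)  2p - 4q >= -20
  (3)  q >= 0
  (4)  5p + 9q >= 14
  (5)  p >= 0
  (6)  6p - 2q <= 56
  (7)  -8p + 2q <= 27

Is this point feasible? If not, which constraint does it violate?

feasible

(1): -32 ≤ 3 ✓
(2): -10 ≥ -20 ✓
(3): 3 ≥ 0 ✓
(4): 32 ≥ 14 ✓
(5): 1 ≥ 0 ✓
(6): 0 ≤ 56 ✓
(7): -2 ≤ 27 ✓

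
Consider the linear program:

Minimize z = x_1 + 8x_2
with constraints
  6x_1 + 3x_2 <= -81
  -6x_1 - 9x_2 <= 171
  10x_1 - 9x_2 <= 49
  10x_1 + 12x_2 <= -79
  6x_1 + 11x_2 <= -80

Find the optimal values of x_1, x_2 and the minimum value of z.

x_1 = -61/8, x_2 = -167/12, minimum z = -2855/24

Vertices and z = x_1 + 8x_2:
  (-97/14, -92/7) → z = -1569/14
  (-217/16, 1/8) → z = -201/16
  (-61/8, -167/12) → z = -2855/24
  (-387/4, 91/2) → z = 1069/4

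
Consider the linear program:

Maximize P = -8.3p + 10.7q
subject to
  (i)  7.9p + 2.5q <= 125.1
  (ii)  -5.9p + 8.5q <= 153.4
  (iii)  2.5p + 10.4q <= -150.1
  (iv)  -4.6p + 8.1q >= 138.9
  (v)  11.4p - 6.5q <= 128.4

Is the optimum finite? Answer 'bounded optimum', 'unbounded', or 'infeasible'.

The boundaries 7.9p + 2.5q = 125.1 and -5.9p + 8.5q = 153.4 meet at (13597/1638, 38999/1638), but that point violates 2.5p + 10.4q ≤ -150.1. Every candidate vertex is excluded by some other constraint, so the feasible region is empty.

infeasible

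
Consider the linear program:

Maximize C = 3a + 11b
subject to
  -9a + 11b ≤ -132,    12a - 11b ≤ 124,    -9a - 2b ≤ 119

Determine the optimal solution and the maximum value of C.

a = -8/3, b = -156/11, maximum C = -164

Vertices and C = 3a + 11b:
  (-8/3, -156/11) → C = -164
  (-1045/117, -251/13) → C = -9328/39
  (-1061/123, -848/41) → C = -10389/41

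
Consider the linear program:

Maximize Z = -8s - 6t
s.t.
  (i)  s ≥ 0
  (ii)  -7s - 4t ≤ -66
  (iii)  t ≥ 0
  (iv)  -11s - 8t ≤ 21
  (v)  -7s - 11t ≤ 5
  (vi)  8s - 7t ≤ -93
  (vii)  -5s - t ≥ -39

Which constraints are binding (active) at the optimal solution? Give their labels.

(ii) and (vi)

Feasible corners and Z = -8s - 6t:
  (0, 33/2) → Z = -99
  (0, 39) → Z = -234
  (10/9, 131/9) → Z = -866/9
  (180/43, 777/43) → Z = -6102/43

The maximum is at (10/9, 131/9). Substituting into each constraint, equality holds for (ii) and (vi); the remaining constraints have slack.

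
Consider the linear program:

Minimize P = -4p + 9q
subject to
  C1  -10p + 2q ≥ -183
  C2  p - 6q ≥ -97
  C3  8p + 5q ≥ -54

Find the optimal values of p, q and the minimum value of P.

p = 269/22, q = -334/11, minimum P = -3544/11

The binding constraints are -10p + 2q = -183 and 8p + 5q = -54.
Solving simultaneously gives p = 269/22, q = -334/11.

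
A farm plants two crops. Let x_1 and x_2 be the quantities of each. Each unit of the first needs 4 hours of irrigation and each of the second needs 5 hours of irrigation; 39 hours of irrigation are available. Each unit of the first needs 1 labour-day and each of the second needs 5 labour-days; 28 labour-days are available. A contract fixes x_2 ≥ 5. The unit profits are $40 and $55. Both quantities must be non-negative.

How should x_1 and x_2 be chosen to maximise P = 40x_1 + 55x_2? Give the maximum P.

x_1 = 3, x_2 = 5, maximum P = 395

Extreme points and P = 40x_1 + 55x_2:
  (0, 28/5) → P = 308
  (0, 5) → P = 275
  (3, 5) → P = 395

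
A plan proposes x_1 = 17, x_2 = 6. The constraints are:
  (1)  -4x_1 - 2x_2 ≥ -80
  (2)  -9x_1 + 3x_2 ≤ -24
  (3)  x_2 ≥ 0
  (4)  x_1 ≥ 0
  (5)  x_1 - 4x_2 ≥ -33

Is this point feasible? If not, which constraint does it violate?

feasible

(1): -80 ≥ -80 ✓
(2): -135 ≤ -24 ✓
(3): 6 ≥ 0 ✓
(4): 17 ≥ 0 ✓
(5): -7 ≥ -33 ✓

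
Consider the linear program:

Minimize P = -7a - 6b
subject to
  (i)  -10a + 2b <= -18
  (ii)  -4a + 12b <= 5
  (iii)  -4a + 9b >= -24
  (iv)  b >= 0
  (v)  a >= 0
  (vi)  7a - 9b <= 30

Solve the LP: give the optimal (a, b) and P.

The optimum lies where -4a + 12b = 5 and 7a - 9b = 30.
Solving simultaneously gives a = 135/16, b = 155/48.

a = 135/16, b = 155/48, minimum P = -1255/16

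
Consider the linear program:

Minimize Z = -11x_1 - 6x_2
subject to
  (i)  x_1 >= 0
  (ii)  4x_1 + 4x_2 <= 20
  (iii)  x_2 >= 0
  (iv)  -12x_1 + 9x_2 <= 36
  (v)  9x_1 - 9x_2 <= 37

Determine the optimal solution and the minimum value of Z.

Feasible corners and Z = -11x_1 - 6x_2:
  (0, 0) → Z = 0
  (0, 4) → Z = -24
  (3/7, 32/7) → Z = -225/7
  (41/9, 4/9) → Z = -475/9
  (37/9, 0) → Z = -407/9

At the optimal vertex, 4x_1 + 4x_2 = 20 and 9x_1 - 9x_2 = 37.
Solving simultaneously gives x_1 = 41/9, x_2 = 4/9.

x_1 = 41/9, x_2 = 4/9, minimum Z = -475/9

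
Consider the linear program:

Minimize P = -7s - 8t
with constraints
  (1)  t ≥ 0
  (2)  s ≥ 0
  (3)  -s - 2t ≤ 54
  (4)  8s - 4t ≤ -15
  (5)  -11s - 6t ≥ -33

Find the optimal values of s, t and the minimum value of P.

s = 0, t = 11/2, minimum P = -44

Feasible corners and P = -7s - 8t:
  (0, 15/4) → P = -30
  (0, 11/2) → P = -44
  (21/46, 429/92) → P = -81/2

The binding constraints are s = 0 and -11s - 6t = -33.
Solving simultaneously gives s = 0, t = 11/2.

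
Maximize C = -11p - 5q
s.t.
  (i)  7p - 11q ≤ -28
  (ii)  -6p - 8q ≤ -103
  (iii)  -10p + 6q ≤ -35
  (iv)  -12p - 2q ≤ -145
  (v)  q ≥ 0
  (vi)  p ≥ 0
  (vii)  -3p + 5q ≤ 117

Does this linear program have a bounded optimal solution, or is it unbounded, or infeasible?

bounded optimum

Vertices and C = -11p - 5q:
  (1539/146, 1351/146) → C = -11842/73
  (1147/2, 735/2) → C = -8146
  (235/23, 515/46) → C = -7745/46
  (877/32, 1275/32) → C = -8011/16
The feasible region has finitely many vertices and no improving ray; the maximum is -11842/73 at (1539/146, 1351/146).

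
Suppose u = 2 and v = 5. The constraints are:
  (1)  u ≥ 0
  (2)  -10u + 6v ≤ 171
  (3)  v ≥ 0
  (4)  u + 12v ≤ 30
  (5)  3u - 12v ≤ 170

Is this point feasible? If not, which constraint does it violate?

Constraint (4): u + 12v = 62, which is not ≤ 30. All other constraints are satisfied.

not feasible — violates (4)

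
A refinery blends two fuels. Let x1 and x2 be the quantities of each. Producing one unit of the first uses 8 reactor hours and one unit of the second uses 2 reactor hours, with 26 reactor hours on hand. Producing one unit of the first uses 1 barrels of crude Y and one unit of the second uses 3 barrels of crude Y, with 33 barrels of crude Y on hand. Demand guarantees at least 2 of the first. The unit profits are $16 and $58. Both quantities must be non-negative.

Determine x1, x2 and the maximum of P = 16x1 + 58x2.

Extreme points and P = 16x1 + 58x2:
  (13/4, 0) → P = 52
  (2, 0) → P = 32
  (2, 5) → P = 322

At the optimal vertex, 8x1 + 2x2 = 26 and x1 = 2.
Solving simultaneously gives x1 = 2, x2 = 5.

x1 = 2, x2 = 5, maximum P = 322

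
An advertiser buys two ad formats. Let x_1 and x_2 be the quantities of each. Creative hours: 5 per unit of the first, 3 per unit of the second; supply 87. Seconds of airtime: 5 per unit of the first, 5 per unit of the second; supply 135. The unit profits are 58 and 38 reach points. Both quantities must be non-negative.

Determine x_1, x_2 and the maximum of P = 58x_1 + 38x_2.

x_1 = 3, x_2 = 24, maximum P = 1086

Vertices and P = 58x_1 + 38x_2:
  (0, 0) → P = 0
  (0, 27) → P = 1026
  (87/5, 0) → P = 5046/5
  (3, 24) → P = 1086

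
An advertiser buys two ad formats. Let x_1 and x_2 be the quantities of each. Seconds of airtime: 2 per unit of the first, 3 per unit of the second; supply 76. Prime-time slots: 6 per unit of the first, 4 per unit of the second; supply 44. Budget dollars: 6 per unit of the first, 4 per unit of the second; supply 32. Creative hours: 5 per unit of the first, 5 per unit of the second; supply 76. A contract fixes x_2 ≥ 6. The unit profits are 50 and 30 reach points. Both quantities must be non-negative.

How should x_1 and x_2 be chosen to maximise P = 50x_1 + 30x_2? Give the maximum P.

x_1 = 4/3, x_2 = 6, maximum P = 740/3

Feasible corners and P = 50x_1 + 30x_2:
  (0, 8) → P = 240
  (0, 6) → P = 180
  (4/3, 6) → P = 740/3

The optimum lies where 6x_1 + 4x_2 = 32 and x_2 = 6.
Solving simultaneously gives x_1 = 4/3, x_2 = 6.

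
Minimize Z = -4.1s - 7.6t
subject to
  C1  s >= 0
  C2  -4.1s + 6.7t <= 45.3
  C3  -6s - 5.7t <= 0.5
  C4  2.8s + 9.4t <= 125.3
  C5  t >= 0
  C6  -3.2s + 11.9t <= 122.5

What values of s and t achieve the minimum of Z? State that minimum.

The optimum lies where 2.8s + 9.4t = 125.3 and t = 0.
Solving simultaneously gives s = 179/4, t = 0.

s = 44.75, t = 0, minimum Z = -183.475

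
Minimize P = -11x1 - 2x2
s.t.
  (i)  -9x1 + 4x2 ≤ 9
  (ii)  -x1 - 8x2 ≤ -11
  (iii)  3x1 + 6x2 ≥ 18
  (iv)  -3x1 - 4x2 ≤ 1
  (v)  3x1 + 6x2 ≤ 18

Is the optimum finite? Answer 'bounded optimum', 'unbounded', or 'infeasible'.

bounded optimum

Feasible corners and P = -11x1 - 2x2:
  (3/11, 63/22) → P = -96/11
  (13/3, 5/6) → P = -148/3
The feasible region has finitely many vertices and no improving ray; the minimum is -148/3 at (13/3, 5/6).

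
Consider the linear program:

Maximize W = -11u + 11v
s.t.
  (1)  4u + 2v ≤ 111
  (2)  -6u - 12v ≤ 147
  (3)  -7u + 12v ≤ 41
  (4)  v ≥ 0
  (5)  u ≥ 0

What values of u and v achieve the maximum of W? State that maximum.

u = 0, v = 41/12, maximum W = 451/12

Vertices and W = -11u + 11v:
  (625/31, 941/62) → W = -3399/62
  (111/4, 0) → W = -1221/4
  (0, 41/12) → W = 451/12
  (0, 0) → W = 0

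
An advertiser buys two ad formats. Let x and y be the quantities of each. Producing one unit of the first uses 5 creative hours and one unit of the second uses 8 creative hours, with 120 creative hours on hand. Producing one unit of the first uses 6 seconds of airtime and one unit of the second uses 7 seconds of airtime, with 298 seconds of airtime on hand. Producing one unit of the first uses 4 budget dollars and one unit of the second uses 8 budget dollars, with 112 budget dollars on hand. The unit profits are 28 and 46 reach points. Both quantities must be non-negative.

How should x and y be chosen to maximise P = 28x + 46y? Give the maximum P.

Corner points and P = 28x + 46y:
  (0, 0) → P = 0
  (0, 14) → P = 644
  (24, 0) → P = 672
  (8, 10) → P = 684

The optimum lies where 5x + 8y = 120 and 4x + 8y = 112.
Solving simultaneously gives x = 8, y = 10.

x = 8, y = 10, maximum P = 684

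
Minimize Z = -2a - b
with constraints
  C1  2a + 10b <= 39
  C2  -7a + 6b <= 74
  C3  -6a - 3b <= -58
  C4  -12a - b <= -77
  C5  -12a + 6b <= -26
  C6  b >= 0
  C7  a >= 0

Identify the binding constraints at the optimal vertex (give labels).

Vertices and Z = -2a - b:
  (463/54, 59/27) → Z = -58/3
  (39/2, 0) → Z = -39
  (29/3, 0) → Z = -58/3

The minimum is at (39/2, 0). Substituting into each constraint, equality holds for C1 and C6; the remaining constraints have slack.

C1 and C6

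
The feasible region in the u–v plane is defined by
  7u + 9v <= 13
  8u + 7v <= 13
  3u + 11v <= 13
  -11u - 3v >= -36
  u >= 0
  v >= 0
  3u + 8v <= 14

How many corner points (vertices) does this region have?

Of the 21 pairwise boundary intersections, those satisfying every inequality are:
  (26/23, 13/23)
  (13/25, 26/25)
  (13/8, 0)
  (0, 13/11)
  (0, 0)

5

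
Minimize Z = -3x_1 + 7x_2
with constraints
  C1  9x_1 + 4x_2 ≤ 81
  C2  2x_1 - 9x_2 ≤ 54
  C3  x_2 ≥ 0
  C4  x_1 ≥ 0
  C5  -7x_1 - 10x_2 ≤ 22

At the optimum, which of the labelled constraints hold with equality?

C1 and C3

Feasible corners and Z = -3x_1 + 7x_2:
  (9, 0) → Z = -27
  (0, 81/4) → Z = 567/4
  (0, 0) → Z = 0

The minimum is at (9, 0). Substituting into each constraint, equality holds for C1 and C3; the remaining constraints have slack.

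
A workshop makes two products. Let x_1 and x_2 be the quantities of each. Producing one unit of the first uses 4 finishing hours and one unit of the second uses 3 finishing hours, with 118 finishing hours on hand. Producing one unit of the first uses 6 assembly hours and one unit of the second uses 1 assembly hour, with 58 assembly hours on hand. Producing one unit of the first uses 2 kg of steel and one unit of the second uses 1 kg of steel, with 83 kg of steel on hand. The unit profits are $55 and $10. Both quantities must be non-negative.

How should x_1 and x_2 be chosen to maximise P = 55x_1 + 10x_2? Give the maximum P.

x_1 = 4, x_2 = 34, maximum P = 560

Corner points and P = 55x_1 + 10x_2:
  (0, 0) → P = 0
  (0, 118/3) → P = 1180/3
  (29/3, 0) → P = 1595/3
  (4, 34) → P = 560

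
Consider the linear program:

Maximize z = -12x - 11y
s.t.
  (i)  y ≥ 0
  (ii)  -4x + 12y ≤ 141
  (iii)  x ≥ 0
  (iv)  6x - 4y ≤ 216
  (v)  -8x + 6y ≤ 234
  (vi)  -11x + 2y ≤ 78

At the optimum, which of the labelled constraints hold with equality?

Extreme points and z = -12x - 11y:
  (0, 0) → z = 0
  (36, 0) → z = -432
  (0, 47/4) → z = -517/4
  (789/14, 855/28) → z = -28341/28

The maximum is at (0, 0). Substituting into each constraint, equality holds for (i) and (iii); the remaining constraints have slack.

(i) and (iii)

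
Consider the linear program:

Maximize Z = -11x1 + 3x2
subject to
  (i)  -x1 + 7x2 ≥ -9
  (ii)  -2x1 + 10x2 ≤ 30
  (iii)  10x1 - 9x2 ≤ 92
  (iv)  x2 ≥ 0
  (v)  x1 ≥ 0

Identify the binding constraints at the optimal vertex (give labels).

(ii) and (v)

Vertices and Z = -11x1 + 3x2:
  (563/61, 2/61) → Z = -6187/61
  (9, 0) → Z = -99
  (595/41, 242/41) → Z = -5819/41
  (0, 3) → Z = 9
  (0, 0) → Z = 0

The maximum is at (0, 3). Substituting into each constraint, equality holds for (ii) and (v); the remaining constraints have slack.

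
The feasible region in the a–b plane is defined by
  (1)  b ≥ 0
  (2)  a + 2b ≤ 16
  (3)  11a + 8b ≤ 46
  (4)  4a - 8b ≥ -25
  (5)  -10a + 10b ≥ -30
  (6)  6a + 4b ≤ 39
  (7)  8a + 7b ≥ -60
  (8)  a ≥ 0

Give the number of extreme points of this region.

Pairwise boundary intersections that survive every other constraint:
  (3, 0)
  (0, 0)
  (7/5, 153/40)
  (70/19, 13/19)
  (0, 25/8)

5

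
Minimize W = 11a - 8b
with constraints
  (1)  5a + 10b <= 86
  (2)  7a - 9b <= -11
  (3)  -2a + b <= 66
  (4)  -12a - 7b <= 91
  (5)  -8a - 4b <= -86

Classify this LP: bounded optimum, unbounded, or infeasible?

The boundaries 5a + 10b = 86 and 7a - 9b = -11 meet at (664/115, 657/115), but that point violates -8a - 4b ≤ -86. Every candidate vertex is excluded by some other constraint, so the feasible region is empty.

infeasible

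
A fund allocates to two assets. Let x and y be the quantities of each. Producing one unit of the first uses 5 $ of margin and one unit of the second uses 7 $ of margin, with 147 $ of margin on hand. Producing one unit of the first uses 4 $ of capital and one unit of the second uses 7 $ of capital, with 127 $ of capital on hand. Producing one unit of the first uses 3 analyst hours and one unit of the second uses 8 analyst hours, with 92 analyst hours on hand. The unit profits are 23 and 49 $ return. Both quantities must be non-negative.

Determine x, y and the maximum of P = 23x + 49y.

x = 28, y = 1, maximum P = 693

Corner points and P = 23x + 49y:
  (0, 0) → P = 0
  (0, 23/2) → P = 1127/2
  (147/5, 0) → P = 3381/5
  (28, 1) → P = 693

At the optimal vertex, 5x + 7y = 147 and 3x + 8y = 92.
Solving simultaneously gives x = 28, y = 1.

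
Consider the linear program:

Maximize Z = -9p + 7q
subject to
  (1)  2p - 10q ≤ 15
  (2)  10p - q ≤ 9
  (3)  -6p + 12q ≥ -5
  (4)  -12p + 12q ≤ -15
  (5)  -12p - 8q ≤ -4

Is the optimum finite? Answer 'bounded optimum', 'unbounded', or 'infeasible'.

The boundaries 10p - q = 9 and -6p + 12q = -5 meet at (103/114, 2/57), but that point violates -12p + 12q ≤ -15. Every candidate vertex is excluded by some other constraint, so the feasible region is empty.

infeasible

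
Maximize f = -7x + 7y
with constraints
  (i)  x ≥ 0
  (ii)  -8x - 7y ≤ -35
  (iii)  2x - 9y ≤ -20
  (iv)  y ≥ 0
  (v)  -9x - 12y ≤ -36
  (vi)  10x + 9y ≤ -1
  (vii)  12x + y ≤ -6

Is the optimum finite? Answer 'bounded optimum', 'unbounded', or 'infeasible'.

infeasible

The boundaries 10x + 9y = -1 and 12x + y = -6 meet at (-53/98, 24/49), but that point violates x ≥ 0. Every candidate vertex is excluded by some other constraint, so the feasible region is empty.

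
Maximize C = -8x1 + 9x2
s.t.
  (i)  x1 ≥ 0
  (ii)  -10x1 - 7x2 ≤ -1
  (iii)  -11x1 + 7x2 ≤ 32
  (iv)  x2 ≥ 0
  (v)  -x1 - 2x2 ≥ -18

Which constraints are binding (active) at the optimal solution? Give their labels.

Extreme points and C = -8x1 + 9x2:
  (0, 1/7) → C = 9/7
  (0, 32/7) → C = 288/7
  (1/10, 0) → C = -4/5
  (62/29, 230/29) → C = 1574/29
  (18, 0) → C = -144

The maximum is at (62/29, 230/29). Substituting into each constraint, equality holds for (iii) and (v); the remaining constraints have slack.

(iii) and (v)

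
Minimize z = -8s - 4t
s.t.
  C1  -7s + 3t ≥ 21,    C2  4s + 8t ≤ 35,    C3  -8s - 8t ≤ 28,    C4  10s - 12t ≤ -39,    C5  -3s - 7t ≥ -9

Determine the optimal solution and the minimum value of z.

s = -60/29, t = 63/29, minimum z = 228/29

Vertices and z = -8s - 4t:
  (-5/2, 7/6) → z = 46/3
  (-60/29, 63/29) → z = 228/29
  (-81/22, 2/11) → z = 316/11
  (-67/8, 39/8) → z = 95/2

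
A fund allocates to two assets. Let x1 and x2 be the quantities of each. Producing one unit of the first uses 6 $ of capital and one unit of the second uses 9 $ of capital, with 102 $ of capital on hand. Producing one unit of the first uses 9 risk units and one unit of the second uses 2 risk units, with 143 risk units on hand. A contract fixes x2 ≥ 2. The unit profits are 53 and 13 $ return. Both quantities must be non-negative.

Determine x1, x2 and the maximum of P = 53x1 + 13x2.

Extreme points and P = 53x1 + 13x2:
  (0, 34/3) → P = 442/3
  (0, 2) → P = 26
  (14, 2) → P = 768

x1 = 14, x2 = 2, maximum P = 768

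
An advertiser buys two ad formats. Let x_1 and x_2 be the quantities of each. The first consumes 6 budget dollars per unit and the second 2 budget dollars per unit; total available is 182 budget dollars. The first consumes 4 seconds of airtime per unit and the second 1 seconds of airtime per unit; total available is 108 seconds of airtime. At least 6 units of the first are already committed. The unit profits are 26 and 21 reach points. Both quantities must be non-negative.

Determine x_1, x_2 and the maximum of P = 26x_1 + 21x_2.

x_1 = 6, x_2 = 73, maximum P = 1689

Vertices and P = 26x_1 + 21x_2:
  (27, 0) → P = 702
  (6, 0) → P = 156
  (17, 40) → P = 1282
  (6, 73) → P = 1689

The binding constraints are 6x_1 + 2x_2 = 182 and x_1 = 6.
Solving simultaneously gives x_1 = 6, x_2 = 73.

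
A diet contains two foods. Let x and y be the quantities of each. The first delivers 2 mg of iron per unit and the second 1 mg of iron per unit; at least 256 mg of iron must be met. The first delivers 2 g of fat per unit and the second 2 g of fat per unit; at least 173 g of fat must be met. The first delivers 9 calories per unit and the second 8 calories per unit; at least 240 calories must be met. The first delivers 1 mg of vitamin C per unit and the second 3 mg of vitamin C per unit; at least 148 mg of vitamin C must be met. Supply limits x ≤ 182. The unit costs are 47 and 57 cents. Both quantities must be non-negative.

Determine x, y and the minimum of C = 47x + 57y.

x = 124, y = 8, minimum C = 6284

Feasible corners and C = 47x + 57y:
  (0, 256) → C = 14592
  (148, 0) → C = 6956
  (182, 0) → C = 8554
  (124, 8) → C = 6284
The feasible region is unbounded (it extends along (0, 1)), but C strictly increases along every unbounded feasible direction, so there is no improving ray and the minimum is attained at a vertex.

The optimum lies where 2x + y = 256 and x + 3y = 148.
Solving simultaneously gives x = 124, y = 8.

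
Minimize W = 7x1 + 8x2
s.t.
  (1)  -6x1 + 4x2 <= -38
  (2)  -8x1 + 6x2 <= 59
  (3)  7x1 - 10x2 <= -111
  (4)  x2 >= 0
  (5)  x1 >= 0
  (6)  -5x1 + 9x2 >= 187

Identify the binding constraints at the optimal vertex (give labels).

(1) and (6)

Vertices and W = 7x1 + 8x2:
  (116, 329/2) → W = 2128
  (545/17, 656/17) → W = 9063/17
  (67, 58) → W = 933
The feasible region is unbounded (it extends along (3, 4), (10, 7)), but W strictly increases along every unbounded feasible direction, so there is no improving ray and the minimum is attained at a vertex.

The minimum is at (545/17, 656/17). Substituting into each constraint, equality holds for (1) and (6); the remaining constraints have slack.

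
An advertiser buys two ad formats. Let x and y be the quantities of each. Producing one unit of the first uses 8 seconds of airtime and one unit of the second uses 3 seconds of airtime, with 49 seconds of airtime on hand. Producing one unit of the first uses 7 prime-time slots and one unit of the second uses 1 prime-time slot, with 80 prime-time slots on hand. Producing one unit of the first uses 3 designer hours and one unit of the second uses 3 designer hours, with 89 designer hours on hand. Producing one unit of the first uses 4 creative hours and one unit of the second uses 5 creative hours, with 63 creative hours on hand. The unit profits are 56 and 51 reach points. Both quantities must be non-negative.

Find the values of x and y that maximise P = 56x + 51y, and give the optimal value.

x = 2, y = 11, maximum P = 673

Corner points and P = 56x + 51y:
  (0, 0) → P = 0
  (0, 63/5) → P = 3213/5
  (49/8, 0) → P = 343
  (2, 11) → P = 673

At the optimal vertex, 8x + 3y = 49 and 4x + 5y = 63.
Solving simultaneously gives x = 2, y = 11.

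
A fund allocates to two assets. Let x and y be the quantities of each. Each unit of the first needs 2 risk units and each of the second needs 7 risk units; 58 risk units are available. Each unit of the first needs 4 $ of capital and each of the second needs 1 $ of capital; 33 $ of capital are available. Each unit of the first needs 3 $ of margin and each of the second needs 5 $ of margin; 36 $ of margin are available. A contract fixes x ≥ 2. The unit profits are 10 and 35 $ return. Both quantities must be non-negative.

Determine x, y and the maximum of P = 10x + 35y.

Corner points and P = 10x + 35y:
  (33/4, 0) → P = 165/2
  (2, 0) → P = 20
  (129/17, 45/17) → P = 2865/17
  (2, 6) → P = 230

The binding constraints are 3x + 5y = 36 and x = 2.
Solving simultaneously gives x = 2, y = 6.

x = 2, y = 6, maximum P = 230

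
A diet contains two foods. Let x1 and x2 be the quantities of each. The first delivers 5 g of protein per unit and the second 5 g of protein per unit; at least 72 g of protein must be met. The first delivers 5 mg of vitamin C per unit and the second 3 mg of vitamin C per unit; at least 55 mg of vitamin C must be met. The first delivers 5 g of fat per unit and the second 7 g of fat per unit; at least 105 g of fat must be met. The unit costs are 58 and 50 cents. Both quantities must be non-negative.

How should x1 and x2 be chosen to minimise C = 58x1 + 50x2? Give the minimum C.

Corner points and C = 58x1 + 50x2:
  (0, 55/3) → C = 2750/3
  (21, 0) → C = 1218
  (7/2, 25/2) → C = 828
The feasible region is unbounded (it extends along (0, 1), (1, 0)), but C strictly increases along every unbounded feasible direction, so there is no improving ray and the minimum is attained at a vertex.

x1 = 7/2, x2 = 25/2, minimum C = 828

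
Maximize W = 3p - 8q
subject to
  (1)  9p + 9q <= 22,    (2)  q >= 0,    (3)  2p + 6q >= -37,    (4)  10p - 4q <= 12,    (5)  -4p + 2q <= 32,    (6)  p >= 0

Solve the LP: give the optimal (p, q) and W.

Extreme points and W = 3p - 8q:
  (14/9, 8/9) → W = -22/9
  (0, 22/9) → W = -176/9
  (6/5, 0) → W = 18/5
  (0, 0) → W = 0

p = 6/5, q = 0, maximum W = 18/5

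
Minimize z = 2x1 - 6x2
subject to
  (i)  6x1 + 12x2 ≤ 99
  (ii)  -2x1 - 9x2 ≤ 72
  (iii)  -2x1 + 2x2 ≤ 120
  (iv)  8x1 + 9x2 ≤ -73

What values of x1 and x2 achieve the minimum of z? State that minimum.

Vertices and z = 2x1 - 6x2:
  (-612/11, 48/11) → z = -1512/11
  (-1/6, -215/27) → z = 427/9
  (-613/17, 407/17) → z = -3668/17

The optimum lies where -2x1 + 2x2 = 120 and 8x1 + 9x2 = -73.
Solving simultaneously gives x1 = -613/17, x2 = 407/17.

x1 = -613/17, x2 = 407/17, minimum z = -3668/17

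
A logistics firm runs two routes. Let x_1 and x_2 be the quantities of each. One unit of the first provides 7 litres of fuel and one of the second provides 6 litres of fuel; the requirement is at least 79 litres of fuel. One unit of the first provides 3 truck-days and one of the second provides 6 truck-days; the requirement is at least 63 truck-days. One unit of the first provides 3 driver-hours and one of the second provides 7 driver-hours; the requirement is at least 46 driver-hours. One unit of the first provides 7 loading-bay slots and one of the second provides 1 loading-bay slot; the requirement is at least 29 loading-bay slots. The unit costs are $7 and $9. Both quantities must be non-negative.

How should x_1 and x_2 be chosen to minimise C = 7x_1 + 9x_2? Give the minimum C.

Corner points and C = 7x_1 + 9x_2:
  (0, 29) → C = 261
  (21, 0) → C = 147
  (4, 17/2) → C = 209/2
  (19/7, 10) → C = 109
The feasible region is unbounded (it extends along (0, 1), (1, 0)), but C strictly increases along every unbounded feasible direction, so there is no improving ray and the minimum is attained at a vertex.

At the optimal vertex, 7x_1 + 6x_2 = 79 and 3x_1 + 6x_2 = 63.
Solving simultaneously gives x_1 = 4, x_2 = 17/2.

x_1 = 4, x_2 = 17/2, minimum C = 209/2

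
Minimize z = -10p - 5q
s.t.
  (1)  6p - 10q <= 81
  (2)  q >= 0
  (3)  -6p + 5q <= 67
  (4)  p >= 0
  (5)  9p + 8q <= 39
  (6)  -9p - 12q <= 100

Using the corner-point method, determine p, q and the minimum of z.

Corner points and z = -10p - 5q:
  (0, 0) → z = 0
  (13/3, 0) → z = -130/3
  (0, 39/8) → z = -195/8

p = 13/3, q = 0, minimum z = -130/3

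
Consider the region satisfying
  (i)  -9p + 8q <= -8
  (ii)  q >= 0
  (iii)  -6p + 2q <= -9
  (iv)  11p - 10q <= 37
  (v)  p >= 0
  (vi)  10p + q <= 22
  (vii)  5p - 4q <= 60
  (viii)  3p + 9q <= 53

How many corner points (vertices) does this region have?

4

Of the 28 pairwise boundary intersections, those satisfying every inequality are:
  (28/15, 11/10)
  (184/89, 118/89)
  (3/2, 0)
  (11/5, 0)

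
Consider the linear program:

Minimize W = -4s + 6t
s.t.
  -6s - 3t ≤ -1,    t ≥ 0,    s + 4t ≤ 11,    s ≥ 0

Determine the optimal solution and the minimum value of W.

Corner points and W = -4s + 6t:
  (1/6, 0) → W = -2/3
  (0, 1/3) → W = 2
  (11, 0) → W = -44
  (0, 11/4) → W = 33/2

The optimum lies where t = 0 and s + 4t = 11.
Solving simultaneously gives s = 11, t = 0.

s = 11, t = 0, minimum W = -44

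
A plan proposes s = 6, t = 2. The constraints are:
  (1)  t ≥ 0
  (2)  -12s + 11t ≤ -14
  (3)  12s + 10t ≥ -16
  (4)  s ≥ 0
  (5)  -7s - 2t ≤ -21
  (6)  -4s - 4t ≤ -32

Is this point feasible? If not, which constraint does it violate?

feasible

(1): 2 ≥ 0 ✓
(2): -50 ≤ -14 ✓
(3): 92 ≥ -16 ✓
(4): 6 ≥ 0 ✓
(5): -46 ≤ -21 ✓
(6): -32 ≤ -32 ✓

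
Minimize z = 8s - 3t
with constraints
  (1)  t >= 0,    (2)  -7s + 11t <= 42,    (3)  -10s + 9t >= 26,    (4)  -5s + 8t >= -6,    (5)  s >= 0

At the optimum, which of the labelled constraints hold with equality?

(2) and (5)

Extreme points and z = 8s - 3t:
  (92/47, 238/47) → z = 22/47
  (0, 42/11) → z = -126/11
  (0, 26/9) → z = -26/3

The minimum is at (0, 42/11). Substituting into each constraint, equality holds for (2) and (5); the remaining constraints have slack.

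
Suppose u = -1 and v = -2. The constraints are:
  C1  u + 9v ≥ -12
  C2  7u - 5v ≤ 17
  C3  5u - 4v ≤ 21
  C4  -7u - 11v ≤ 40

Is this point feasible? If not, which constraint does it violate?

Constraint C1: u + 9v = -19, which is not ≥ -12. All other constraints are satisfied.

not feasible — violates C1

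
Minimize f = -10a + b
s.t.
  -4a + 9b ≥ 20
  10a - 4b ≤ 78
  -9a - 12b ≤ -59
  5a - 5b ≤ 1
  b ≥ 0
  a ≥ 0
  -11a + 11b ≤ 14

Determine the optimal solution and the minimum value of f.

At the optimal vertex, 10a - 4b = 78 and -11a + 11b = 14.
Solving simultaneously gives a = 457/33, b = 499/33.

a = 457/33, b = 499/33, minimum f = -1357/11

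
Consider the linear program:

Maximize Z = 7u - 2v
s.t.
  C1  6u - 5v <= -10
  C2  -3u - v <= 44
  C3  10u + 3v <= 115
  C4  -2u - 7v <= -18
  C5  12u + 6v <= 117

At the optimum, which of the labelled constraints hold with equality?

Corner points and Z = 7u - 2v:
  (5/13, 32/13) → Z = -29/13
  (175/32, 137/16) → Z = 677/32
  (-326/19, 142/19) → Z = -2566/19
  (-127/2, 293/2) → Z = -1475/2

The maximum is at (175/32, 137/16). Substituting into each constraint, equality holds for C1 and C5; the remaining constraints have slack.

C1 and C5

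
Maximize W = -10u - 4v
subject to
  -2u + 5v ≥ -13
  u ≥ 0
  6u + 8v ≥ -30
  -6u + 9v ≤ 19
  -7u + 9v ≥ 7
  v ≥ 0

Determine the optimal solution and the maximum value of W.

u = 0, v = 7/9, maximum W = -28/9

The binding constraints are u = 0 and -7u + 9v = 7.
Solving simultaneously gives u = 0, v = 7/9.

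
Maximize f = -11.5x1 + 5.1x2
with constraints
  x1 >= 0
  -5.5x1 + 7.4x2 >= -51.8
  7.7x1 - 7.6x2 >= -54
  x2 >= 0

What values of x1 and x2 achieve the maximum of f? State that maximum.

x1 = 0, x2 = 135/19, maximum f = 1377/38

Corner points and f = -11.5x1 + 5.1x2:
  (0, 135/19) → f = 1377/38
  (0, 0) → f = 0
  (518/55, 0) → f = -5957/55
The feasible region is unbounded (it extends along (76, 77), (74, 55)), but f strictly decreases along every unbounded feasible direction, so there is no improving ray and the maximum is attained at a vertex.

The optimum lies where x1 = 0 and 7.7x1 - 7.6x2 = -54.
Solving simultaneously gives x1 = 0, x2 = 135/19.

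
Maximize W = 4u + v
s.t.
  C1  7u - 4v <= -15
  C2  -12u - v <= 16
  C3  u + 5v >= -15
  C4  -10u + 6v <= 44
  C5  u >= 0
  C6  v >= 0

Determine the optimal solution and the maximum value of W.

Extreme points and W = 4u + v:
  (43, 79) → W = 251
  (0, 15/4) → W = 15/4
  (0, 22/3) → W = 22/3

The optimum lies where 7u - 4v = -15 and -10u + 6v = 44.
Solving simultaneously gives u = 43, v = 79.

u = 43, v = 79, maximum W = 251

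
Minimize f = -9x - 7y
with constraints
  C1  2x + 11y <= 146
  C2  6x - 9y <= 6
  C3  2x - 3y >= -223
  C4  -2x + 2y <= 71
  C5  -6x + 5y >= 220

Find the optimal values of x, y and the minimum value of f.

At the optimal vertex, -2x + 2y = 71 and -6x + 5y = 220.
Solving simultaneously gives x = -85/2, y = -7.

x = -85/2, y = -7, minimum f = 863/2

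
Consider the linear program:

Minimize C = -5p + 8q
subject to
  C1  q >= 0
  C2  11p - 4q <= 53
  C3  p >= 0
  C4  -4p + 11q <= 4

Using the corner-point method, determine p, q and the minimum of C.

p = 53/11, q = 0, minimum C = -265/11

Vertices and C = -5p + 8q:
  (53/11, 0) → C = -265/11
  (0, 0) → C = 0
  (599/105, 256/105) → C = -947/105
  (0, 4/11) → C = 32/11

The binding constraints are q = 0 and 11p - 4q = 53.
Solving simultaneously gives p = 53/11, q = 0.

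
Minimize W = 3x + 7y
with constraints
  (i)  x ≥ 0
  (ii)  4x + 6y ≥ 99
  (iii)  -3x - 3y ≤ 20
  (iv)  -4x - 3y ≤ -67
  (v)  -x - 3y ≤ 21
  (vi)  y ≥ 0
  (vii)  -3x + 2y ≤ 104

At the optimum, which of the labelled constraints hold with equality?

Feasible corners and W = 3x + 7y:
  (0, 67/3) → W = 469/3
  (0, 52) → W = 364
  (35/4, 32/3) → W = 1211/12
  (99/4, 0) → W = 297/4
The feasible region is unbounded (it extends along (2, 3), (1, 0)), but W strictly increases along every unbounded feasible direction, so there is no improving ray and the minimum is attained at a vertex.

The minimum is at (99/4, 0). Substituting into each constraint, equality holds for (ii) and (vi); the remaining constraints have slack.

(ii) and (vi)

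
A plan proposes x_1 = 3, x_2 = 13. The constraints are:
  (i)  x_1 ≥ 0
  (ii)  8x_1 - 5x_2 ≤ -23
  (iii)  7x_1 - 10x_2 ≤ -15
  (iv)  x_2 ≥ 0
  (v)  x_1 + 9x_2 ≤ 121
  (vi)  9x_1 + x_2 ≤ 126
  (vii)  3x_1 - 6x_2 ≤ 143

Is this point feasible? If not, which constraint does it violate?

(i): 3 ≥ 0 ✓
(ii): -41 ≤ -23 ✓
(iii): -109 ≤ -15 ✓
(iv): 13 ≥ 0 ✓
(v): 120 ≤ 121 ✓
(vi): 40 ≤ 126 ✓
(vii): -69 ≤ 143 ✓

feasible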